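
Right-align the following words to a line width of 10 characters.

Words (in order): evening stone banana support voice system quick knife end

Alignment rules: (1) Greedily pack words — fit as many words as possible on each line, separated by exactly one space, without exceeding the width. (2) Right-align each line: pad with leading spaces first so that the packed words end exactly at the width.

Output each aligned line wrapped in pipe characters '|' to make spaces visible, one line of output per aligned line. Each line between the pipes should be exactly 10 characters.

Answer: |   evening|
|     stone|
|    banana|
|   support|
|     voice|
|    system|
|     quick|
| knife end|

Derivation:
Line 1: ['evening'] (min_width=7, slack=3)
Line 2: ['stone'] (min_width=5, slack=5)
Line 3: ['banana'] (min_width=6, slack=4)
Line 4: ['support'] (min_width=7, slack=3)
Line 5: ['voice'] (min_width=5, slack=5)
Line 6: ['system'] (min_width=6, slack=4)
Line 7: ['quick'] (min_width=5, slack=5)
Line 8: ['knife', 'end'] (min_width=9, slack=1)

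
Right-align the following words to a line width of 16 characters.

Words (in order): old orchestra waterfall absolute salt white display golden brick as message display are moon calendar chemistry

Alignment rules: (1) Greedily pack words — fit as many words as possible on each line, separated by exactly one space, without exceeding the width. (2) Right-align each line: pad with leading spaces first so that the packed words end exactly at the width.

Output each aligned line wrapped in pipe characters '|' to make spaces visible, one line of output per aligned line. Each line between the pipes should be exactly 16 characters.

Line 1: ['old', 'orchestra'] (min_width=13, slack=3)
Line 2: ['waterfall'] (min_width=9, slack=7)
Line 3: ['absolute', 'salt'] (min_width=13, slack=3)
Line 4: ['white', 'display'] (min_width=13, slack=3)
Line 5: ['golden', 'brick', 'as'] (min_width=15, slack=1)
Line 6: ['message', 'display'] (min_width=15, slack=1)
Line 7: ['are', 'moon'] (min_width=8, slack=8)
Line 8: ['calendar'] (min_width=8, slack=8)
Line 9: ['chemistry'] (min_width=9, slack=7)

Answer: |   old orchestra|
|       waterfall|
|   absolute salt|
|   white display|
| golden brick as|
| message display|
|        are moon|
|        calendar|
|       chemistry|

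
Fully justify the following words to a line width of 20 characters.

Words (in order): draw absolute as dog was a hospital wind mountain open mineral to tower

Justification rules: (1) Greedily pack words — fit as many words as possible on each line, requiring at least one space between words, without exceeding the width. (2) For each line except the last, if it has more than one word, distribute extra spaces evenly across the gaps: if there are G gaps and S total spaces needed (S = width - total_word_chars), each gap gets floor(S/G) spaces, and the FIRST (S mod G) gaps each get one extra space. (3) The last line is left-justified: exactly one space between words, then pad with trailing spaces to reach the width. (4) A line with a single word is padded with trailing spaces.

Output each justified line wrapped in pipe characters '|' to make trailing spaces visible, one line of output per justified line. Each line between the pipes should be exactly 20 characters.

Line 1: ['draw', 'absolute', 'as', 'dog'] (min_width=20, slack=0)
Line 2: ['was', 'a', 'hospital', 'wind'] (min_width=19, slack=1)
Line 3: ['mountain', 'open'] (min_width=13, slack=7)
Line 4: ['mineral', 'to', 'tower'] (min_width=16, slack=4)

Answer: |draw absolute as dog|
|was  a hospital wind|
|mountain        open|
|mineral to tower    |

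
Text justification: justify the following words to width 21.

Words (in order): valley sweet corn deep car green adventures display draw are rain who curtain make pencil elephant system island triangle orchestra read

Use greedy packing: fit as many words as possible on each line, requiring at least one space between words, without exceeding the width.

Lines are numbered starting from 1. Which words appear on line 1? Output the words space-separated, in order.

Line 1: ['valley', 'sweet', 'corn'] (min_width=17, slack=4)
Line 2: ['deep', 'car', 'green'] (min_width=14, slack=7)
Line 3: ['adventures', 'display'] (min_width=18, slack=3)
Line 4: ['draw', 'are', 'rain', 'who'] (min_width=17, slack=4)
Line 5: ['curtain', 'make', 'pencil'] (min_width=19, slack=2)
Line 6: ['elephant', 'system'] (min_width=15, slack=6)
Line 7: ['island', 'triangle'] (min_width=15, slack=6)
Line 8: ['orchestra', 'read'] (min_width=14, slack=7)

Answer: valley sweet corn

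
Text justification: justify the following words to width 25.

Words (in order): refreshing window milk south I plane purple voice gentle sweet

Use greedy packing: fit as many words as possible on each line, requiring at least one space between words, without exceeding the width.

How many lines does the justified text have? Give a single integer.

Answer: 3

Derivation:
Line 1: ['refreshing', 'window', 'milk'] (min_width=22, slack=3)
Line 2: ['south', 'I', 'plane', 'purple'] (min_width=20, slack=5)
Line 3: ['voice', 'gentle', 'sweet'] (min_width=18, slack=7)
Total lines: 3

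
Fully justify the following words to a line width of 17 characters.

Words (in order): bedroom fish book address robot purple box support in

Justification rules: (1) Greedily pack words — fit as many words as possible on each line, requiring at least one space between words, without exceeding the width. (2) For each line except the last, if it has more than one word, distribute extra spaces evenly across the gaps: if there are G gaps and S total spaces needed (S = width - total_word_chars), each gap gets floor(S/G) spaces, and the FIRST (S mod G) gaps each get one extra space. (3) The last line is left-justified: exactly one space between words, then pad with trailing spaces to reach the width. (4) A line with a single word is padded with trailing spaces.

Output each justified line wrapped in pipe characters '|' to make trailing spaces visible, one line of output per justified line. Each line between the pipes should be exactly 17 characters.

Line 1: ['bedroom', 'fish', 'book'] (min_width=17, slack=0)
Line 2: ['address', 'robot'] (min_width=13, slack=4)
Line 3: ['purple', 'box'] (min_width=10, slack=7)
Line 4: ['support', 'in'] (min_width=10, slack=7)

Answer: |bedroom fish book|
|address     robot|
|purple        box|
|support in       |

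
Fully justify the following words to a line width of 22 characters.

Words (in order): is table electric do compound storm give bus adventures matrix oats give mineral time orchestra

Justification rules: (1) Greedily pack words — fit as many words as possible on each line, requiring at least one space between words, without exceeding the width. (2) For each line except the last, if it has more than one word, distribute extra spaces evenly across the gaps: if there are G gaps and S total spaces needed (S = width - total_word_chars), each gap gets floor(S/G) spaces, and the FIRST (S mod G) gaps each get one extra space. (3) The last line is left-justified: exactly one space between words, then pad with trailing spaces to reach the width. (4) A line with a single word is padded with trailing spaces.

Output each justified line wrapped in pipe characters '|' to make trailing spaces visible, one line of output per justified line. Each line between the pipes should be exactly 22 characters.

Answer: |is  table  electric do|
|compound   storm  give|
|bus  adventures matrix|
|oats give mineral time|
|orchestra             |

Derivation:
Line 1: ['is', 'table', 'electric', 'do'] (min_width=20, slack=2)
Line 2: ['compound', 'storm', 'give'] (min_width=19, slack=3)
Line 3: ['bus', 'adventures', 'matrix'] (min_width=21, slack=1)
Line 4: ['oats', 'give', 'mineral', 'time'] (min_width=22, slack=0)
Line 5: ['orchestra'] (min_width=9, slack=13)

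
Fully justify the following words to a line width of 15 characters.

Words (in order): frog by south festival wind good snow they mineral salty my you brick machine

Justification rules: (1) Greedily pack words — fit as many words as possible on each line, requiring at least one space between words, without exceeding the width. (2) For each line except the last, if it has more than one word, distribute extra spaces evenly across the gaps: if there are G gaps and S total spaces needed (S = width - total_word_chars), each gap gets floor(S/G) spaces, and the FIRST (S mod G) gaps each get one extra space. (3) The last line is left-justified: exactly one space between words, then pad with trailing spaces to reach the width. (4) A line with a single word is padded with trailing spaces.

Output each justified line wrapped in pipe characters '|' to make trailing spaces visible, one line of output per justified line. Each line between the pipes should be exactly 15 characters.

Line 1: ['frog', 'by', 'south'] (min_width=13, slack=2)
Line 2: ['festival', 'wind'] (min_width=13, slack=2)
Line 3: ['good', 'snow', 'they'] (min_width=14, slack=1)
Line 4: ['mineral', 'salty'] (min_width=13, slack=2)
Line 5: ['my', 'you', 'brick'] (min_width=12, slack=3)
Line 6: ['machine'] (min_width=7, slack=8)

Answer: |frog  by  south|
|festival   wind|
|good  snow they|
|mineral   salty|
|my   you  brick|
|machine        |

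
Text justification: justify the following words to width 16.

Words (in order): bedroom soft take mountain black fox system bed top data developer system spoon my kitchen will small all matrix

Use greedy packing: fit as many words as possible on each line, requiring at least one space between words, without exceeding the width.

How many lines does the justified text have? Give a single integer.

Answer: 8

Derivation:
Line 1: ['bedroom', 'soft'] (min_width=12, slack=4)
Line 2: ['take', 'mountain'] (min_width=13, slack=3)
Line 3: ['black', 'fox', 'system'] (min_width=16, slack=0)
Line 4: ['bed', 'top', 'data'] (min_width=12, slack=4)
Line 5: ['developer', 'system'] (min_width=16, slack=0)
Line 6: ['spoon', 'my', 'kitchen'] (min_width=16, slack=0)
Line 7: ['will', 'small', 'all'] (min_width=14, slack=2)
Line 8: ['matrix'] (min_width=6, slack=10)
Total lines: 8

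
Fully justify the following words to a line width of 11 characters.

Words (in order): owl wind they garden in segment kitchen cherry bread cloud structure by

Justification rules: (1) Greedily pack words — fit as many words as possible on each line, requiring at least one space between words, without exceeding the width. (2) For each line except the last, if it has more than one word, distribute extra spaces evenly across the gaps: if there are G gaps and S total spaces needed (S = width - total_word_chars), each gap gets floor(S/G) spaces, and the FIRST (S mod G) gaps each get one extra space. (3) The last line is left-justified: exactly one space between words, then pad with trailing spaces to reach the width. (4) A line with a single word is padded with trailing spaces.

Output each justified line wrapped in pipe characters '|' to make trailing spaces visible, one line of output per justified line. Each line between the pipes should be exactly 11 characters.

Answer: |owl    wind|
|they garden|
|in  segment|
|kitchen    |
|cherry     |
|bread cloud|
|structure  |
|by         |

Derivation:
Line 1: ['owl', 'wind'] (min_width=8, slack=3)
Line 2: ['they', 'garden'] (min_width=11, slack=0)
Line 3: ['in', 'segment'] (min_width=10, slack=1)
Line 4: ['kitchen'] (min_width=7, slack=4)
Line 5: ['cherry'] (min_width=6, slack=5)
Line 6: ['bread', 'cloud'] (min_width=11, slack=0)
Line 7: ['structure'] (min_width=9, slack=2)
Line 8: ['by'] (min_width=2, slack=9)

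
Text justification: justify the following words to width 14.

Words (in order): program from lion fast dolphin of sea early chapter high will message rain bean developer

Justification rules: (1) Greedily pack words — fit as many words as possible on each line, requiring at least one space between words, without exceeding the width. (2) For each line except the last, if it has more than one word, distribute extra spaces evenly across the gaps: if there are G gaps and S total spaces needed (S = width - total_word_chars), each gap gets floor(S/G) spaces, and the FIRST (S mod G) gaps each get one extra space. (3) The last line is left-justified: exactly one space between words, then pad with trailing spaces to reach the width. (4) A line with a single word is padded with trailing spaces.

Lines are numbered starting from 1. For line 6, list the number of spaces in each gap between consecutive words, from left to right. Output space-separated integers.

Line 1: ['program', 'from'] (min_width=12, slack=2)
Line 2: ['lion', 'fast'] (min_width=9, slack=5)
Line 3: ['dolphin', 'of', 'sea'] (min_width=14, slack=0)
Line 4: ['early', 'chapter'] (min_width=13, slack=1)
Line 5: ['high', 'will'] (min_width=9, slack=5)
Line 6: ['message', 'rain'] (min_width=12, slack=2)
Line 7: ['bean', 'developer'] (min_width=14, slack=0)

Answer: 3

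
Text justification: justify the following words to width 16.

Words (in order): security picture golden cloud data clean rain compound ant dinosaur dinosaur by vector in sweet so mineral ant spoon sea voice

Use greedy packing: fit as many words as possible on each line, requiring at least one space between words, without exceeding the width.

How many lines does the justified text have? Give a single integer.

Answer: 9

Derivation:
Line 1: ['security', 'picture'] (min_width=16, slack=0)
Line 2: ['golden', 'cloud'] (min_width=12, slack=4)
Line 3: ['data', 'clean', 'rain'] (min_width=15, slack=1)
Line 4: ['compound', 'ant'] (min_width=12, slack=4)
Line 5: ['dinosaur'] (min_width=8, slack=8)
Line 6: ['dinosaur', 'by'] (min_width=11, slack=5)
Line 7: ['vector', 'in', 'sweet'] (min_width=15, slack=1)
Line 8: ['so', 'mineral', 'ant'] (min_width=14, slack=2)
Line 9: ['spoon', 'sea', 'voice'] (min_width=15, slack=1)
Total lines: 9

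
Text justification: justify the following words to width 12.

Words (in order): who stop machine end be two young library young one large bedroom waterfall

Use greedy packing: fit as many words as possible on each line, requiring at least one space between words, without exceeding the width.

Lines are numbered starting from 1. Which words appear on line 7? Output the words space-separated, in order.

Answer: bedroom

Derivation:
Line 1: ['who', 'stop'] (min_width=8, slack=4)
Line 2: ['machine', 'end'] (min_width=11, slack=1)
Line 3: ['be', 'two', 'young'] (min_width=12, slack=0)
Line 4: ['library'] (min_width=7, slack=5)
Line 5: ['young', 'one'] (min_width=9, slack=3)
Line 6: ['large'] (min_width=5, slack=7)
Line 7: ['bedroom'] (min_width=7, slack=5)
Line 8: ['waterfall'] (min_width=9, slack=3)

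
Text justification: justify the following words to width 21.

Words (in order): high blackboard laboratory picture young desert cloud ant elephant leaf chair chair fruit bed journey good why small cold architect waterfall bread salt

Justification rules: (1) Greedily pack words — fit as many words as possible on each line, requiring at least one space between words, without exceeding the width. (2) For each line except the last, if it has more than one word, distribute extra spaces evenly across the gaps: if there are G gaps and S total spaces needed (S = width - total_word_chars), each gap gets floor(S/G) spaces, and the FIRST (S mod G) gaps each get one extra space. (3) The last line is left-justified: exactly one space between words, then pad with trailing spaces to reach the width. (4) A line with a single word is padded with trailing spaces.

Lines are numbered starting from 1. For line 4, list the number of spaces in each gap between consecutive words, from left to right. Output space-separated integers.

Answer: 3 3

Derivation:
Line 1: ['high', 'blackboard'] (min_width=15, slack=6)
Line 2: ['laboratory', 'picture'] (min_width=18, slack=3)
Line 3: ['young', 'desert', 'cloud'] (min_width=18, slack=3)
Line 4: ['ant', 'elephant', 'leaf'] (min_width=17, slack=4)
Line 5: ['chair', 'chair', 'fruit', 'bed'] (min_width=21, slack=0)
Line 6: ['journey', 'good', 'why'] (min_width=16, slack=5)
Line 7: ['small', 'cold', 'architect'] (min_width=20, slack=1)
Line 8: ['waterfall', 'bread', 'salt'] (min_width=20, slack=1)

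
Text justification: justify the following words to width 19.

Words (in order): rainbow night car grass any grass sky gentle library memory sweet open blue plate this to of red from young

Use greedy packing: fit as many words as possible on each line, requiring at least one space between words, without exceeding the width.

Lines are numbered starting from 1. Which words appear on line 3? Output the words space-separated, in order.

Line 1: ['rainbow', 'night', 'car'] (min_width=17, slack=2)
Line 2: ['grass', 'any', 'grass', 'sky'] (min_width=19, slack=0)
Line 3: ['gentle', 'library'] (min_width=14, slack=5)
Line 4: ['memory', 'sweet', 'open'] (min_width=17, slack=2)
Line 5: ['blue', 'plate', 'this', 'to'] (min_width=18, slack=1)
Line 6: ['of', 'red', 'from', 'young'] (min_width=17, slack=2)

Answer: gentle library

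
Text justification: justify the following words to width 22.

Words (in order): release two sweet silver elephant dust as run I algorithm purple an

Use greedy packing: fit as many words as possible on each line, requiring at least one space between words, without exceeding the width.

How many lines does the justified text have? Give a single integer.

Line 1: ['release', 'two', 'sweet'] (min_width=17, slack=5)
Line 2: ['silver', 'elephant', 'dust'] (min_width=20, slack=2)
Line 3: ['as', 'run', 'I', 'algorithm'] (min_width=18, slack=4)
Line 4: ['purple', 'an'] (min_width=9, slack=13)
Total lines: 4

Answer: 4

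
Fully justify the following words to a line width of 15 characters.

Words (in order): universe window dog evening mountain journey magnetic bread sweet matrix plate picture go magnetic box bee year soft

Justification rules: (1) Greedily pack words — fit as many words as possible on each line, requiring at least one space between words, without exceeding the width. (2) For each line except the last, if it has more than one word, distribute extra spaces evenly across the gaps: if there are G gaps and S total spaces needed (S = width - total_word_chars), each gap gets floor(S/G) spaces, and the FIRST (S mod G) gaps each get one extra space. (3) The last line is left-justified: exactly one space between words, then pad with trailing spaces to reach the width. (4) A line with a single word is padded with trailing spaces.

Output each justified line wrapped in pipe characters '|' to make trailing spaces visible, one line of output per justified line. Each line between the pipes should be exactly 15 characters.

Answer: |universe window|
|dog     evening|
|mountain       |
|journey        |
|magnetic  bread|
|sweet    matrix|
|plate   picture|
|go magnetic box|
|bee year soft  |

Derivation:
Line 1: ['universe', 'window'] (min_width=15, slack=0)
Line 2: ['dog', 'evening'] (min_width=11, slack=4)
Line 3: ['mountain'] (min_width=8, slack=7)
Line 4: ['journey'] (min_width=7, slack=8)
Line 5: ['magnetic', 'bread'] (min_width=14, slack=1)
Line 6: ['sweet', 'matrix'] (min_width=12, slack=3)
Line 7: ['plate', 'picture'] (min_width=13, slack=2)
Line 8: ['go', 'magnetic', 'box'] (min_width=15, slack=0)
Line 9: ['bee', 'year', 'soft'] (min_width=13, slack=2)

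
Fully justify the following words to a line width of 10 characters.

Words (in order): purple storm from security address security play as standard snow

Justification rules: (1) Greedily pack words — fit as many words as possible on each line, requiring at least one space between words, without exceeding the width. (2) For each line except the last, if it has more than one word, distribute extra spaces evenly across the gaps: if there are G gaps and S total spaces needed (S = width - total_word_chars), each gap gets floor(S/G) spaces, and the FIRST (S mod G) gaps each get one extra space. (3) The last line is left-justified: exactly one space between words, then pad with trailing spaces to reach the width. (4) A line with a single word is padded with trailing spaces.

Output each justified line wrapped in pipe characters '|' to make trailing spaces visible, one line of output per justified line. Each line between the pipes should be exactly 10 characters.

Answer: |purple    |
|storm from|
|security  |
|address   |
|security  |
|play    as|
|standard  |
|snow      |

Derivation:
Line 1: ['purple'] (min_width=6, slack=4)
Line 2: ['storm', 'from'] (min_width=10, slack=0)
Line 3: ['security'] (min_width=8, slack=2)
Line 4: ['address'] (min_width=7, slack=3)
Line 5: ['security'] (min_width=8, slack=2)
Line 6: ['play', 'as'] (min_width=7, slack=3)
Line 7: ['standard'] (min_width=8, slack=2)
Line 8: ['snow'] (min_width=4, slack=6)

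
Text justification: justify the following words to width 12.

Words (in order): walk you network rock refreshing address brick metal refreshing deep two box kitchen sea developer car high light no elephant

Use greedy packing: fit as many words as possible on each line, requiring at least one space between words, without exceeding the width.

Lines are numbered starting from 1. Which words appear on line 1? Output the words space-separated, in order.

Line 1: ['walk', 'you'] (min_width=8, slack=4)
Line 2: ['network', 'rock'] (min_width=12, slack=0)
Line 3: ['refreshing'] (min_width=10, slack=2)
Line 4: ['address'] (min_width=7, slack=5)
Line 5: ['brick', 'metal'] (min_width=11, slack=1)
Line 6: ['refreshing'] (min_width=10, slack=2)
Line 7: ['deep', 'two', 'box'] (min_width=12, slack=0)
Line 8: ['kitchen', 'sea'] (min_width=11, slack=1)
Line 9: ['developer'] (min_width=9, slack=3)
Line 10: ['car', 'high'] (min_width=8, slack=4)
Line 11: ['light', 'no'] (min_width=8, slack=4)
Line 12: ['elephant'] (min_width=8, slack=4)

Answer: walk you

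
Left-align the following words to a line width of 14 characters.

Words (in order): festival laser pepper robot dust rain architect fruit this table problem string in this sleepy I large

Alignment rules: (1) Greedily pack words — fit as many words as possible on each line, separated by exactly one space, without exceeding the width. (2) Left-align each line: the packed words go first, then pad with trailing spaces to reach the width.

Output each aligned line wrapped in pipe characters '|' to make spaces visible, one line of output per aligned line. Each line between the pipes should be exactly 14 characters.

Line 1: ['festival', 'laser'] (min_width=14, slack=0)
Line 2: ['pepper', 'robot'] (min_width=12, slack=2)
Line 3: ['dust', 'rain'] (min_width=9, slack=5)
Line 4: ['architect'] (min_width=9, slack=5)
Line 5: ['fruit', 'this'] (min_width=10, slack=4)
Line 6: ['table', 'problem'] (min_width=13, slack=1)
Line 7: ['string', 'in', 'this'] (min_width=14, slack=0)
Line 8: ['sleepy', 'I', 'large'] (min_width=14, slack=0)

Answer: |festival laser|
|pepper robot  |
|dust rain     |
|architect     |
|fruit this    |
|table problem |
|string in this|
|sleepy I large|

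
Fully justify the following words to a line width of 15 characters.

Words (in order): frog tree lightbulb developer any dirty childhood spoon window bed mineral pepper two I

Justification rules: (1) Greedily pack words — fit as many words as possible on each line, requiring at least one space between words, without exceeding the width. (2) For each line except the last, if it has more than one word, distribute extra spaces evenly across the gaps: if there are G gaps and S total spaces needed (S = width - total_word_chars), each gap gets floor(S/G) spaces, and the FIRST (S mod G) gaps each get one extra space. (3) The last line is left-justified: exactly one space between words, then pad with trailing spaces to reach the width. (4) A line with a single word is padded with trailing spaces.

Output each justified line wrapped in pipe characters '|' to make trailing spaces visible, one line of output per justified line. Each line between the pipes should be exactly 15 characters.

Answer: |frog       tree|
|lightbulb      |
|developer   any|
|dirty childhood|
|spoon    window|
|bed     mineral|
|pepper two I   |

Derivation:
Line 1: ['frog', 'tree'] (min_width=9, slack=6)
Line 2: ['lightbulb'] (min_width=9, slack=6)
Line 3: ['developer', 'any'] (min_width=13, slack=2)
Line 4: ['dirty', 'childhood'] (min_width=15, slack=0)
Line 5: ['spoon', 'window'] (min_width=12, slack=3)
Line 6: ['bed', 'mineral'] (min_width=11, slack=4)
Line 7: ['pepper', 'two', 'I'] (min_width=12, slack=3)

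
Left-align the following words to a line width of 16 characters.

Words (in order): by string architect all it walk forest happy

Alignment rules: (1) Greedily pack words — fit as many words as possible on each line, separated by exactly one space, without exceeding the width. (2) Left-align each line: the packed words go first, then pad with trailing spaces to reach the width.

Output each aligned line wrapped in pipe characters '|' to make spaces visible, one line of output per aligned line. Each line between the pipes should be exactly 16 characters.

Answer: |by string       |
|architect all it|
|walk forest     |
|happy           |

Derivation:
Line 1: ['by', 'string'] (min_width=9, slack=7)
Line 2: ['architect', 'all', 'it'] (min_width=16, slack=0)
Line 3: ['walk', 'forest'] (min_width=11, slack=5)
Line 4: ['happy'] (min_width=5, slack=11)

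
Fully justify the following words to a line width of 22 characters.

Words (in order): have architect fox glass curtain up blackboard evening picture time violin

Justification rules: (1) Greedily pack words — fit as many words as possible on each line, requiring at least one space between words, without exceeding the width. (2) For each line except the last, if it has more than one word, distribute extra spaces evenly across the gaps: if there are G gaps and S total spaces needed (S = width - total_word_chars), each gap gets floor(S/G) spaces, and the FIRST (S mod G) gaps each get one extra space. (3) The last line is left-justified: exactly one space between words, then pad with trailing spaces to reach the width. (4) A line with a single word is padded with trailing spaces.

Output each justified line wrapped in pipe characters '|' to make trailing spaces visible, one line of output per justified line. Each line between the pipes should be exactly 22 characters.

Line 1: ['have', 'architect', 'fox'] (min_width=18, slack=4)
Line 2: ['glass', 'curtain', 'up'] (min_width=16, slack=6)
Line 3: ['blackboard', 'evening'] (min_width=18, slack=4)
Line 4: ['picture', 'time', 'violin'] (min_width=19, slack=3)

Answer: |have   architect   fox|
|glass    curtain    up|
|blackboard     evening|
|picture time violin   |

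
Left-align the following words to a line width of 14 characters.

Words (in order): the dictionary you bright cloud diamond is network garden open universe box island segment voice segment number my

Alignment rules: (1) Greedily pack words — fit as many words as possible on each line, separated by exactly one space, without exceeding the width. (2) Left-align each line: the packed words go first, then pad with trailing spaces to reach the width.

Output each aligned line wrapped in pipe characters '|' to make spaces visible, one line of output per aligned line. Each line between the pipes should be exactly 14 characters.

Answer: |the dictionary|
|you bright    |
|cloud diamond |
|is network    |
|garden open   |
|universe box  |
|island segment|
|voice segment |
|number my     |

Derivation:
Line 1: ['the', 'dictionary'] (min_width=14, slack=0)
Line 2: ['you', 'bright'] (min_width=10, slack=4)
Line 3: ['cloud', 'diamond'] (min_width=13, slack=1)
Line 4: ['is', 'network'] (min_width=10, slack=4)
Line 5: ['garden', 'open'] (min_width=11, slack=3)
Line 6: ['universe', 'box'] (min_width=12, slack=2)
Line 7: ['island', 'segment'] (min_width=14, slack=0)
Line 8: ['voice', 'segment'] (min_width=13, slack=1)
Line 9: ['number', 'my'] (min_width=9, slack=5)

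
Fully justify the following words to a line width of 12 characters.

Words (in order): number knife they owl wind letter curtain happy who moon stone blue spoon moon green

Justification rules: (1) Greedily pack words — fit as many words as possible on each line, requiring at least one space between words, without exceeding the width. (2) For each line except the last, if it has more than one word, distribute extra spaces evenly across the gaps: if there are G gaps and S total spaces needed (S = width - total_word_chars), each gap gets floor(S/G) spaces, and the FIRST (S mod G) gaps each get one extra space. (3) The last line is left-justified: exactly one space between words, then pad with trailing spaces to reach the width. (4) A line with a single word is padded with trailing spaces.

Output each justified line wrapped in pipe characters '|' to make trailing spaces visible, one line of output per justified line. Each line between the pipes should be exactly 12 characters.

Answer: |number knife|
|they     owl|
|wind  letter|
|curtain     |
|happy    who|
|moon   stone|
|blue   spoon|
|moon green  |

Derivation:
Line 1: ['number', 'knife'] (min_width=12, slack=0)
Line 2: ['they', 'owl'] (min_width=8, slack=4)
Line 3: ['wind', 'letter'] (min_width=11, slack=1)
Line 4: ['curtain'] (min_width=7, slack=5)
Line 5: ['happy', 'who'] (min_width=9, slack=3)
Line 6: ['moon', 'stone'] (min_width=10, slack=2)
Line 7: ['blue', 'spoon'] (min_width=10, slack=2)
Line 8: ['moon', 'green'] (min_width=10, slack=2)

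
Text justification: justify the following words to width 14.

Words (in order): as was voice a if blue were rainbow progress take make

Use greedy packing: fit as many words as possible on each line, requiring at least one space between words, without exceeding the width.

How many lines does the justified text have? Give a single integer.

Line 1: ['as', 'was', 'voice', 'a'] (min_width=14, slack=0)
Line 2: ['if', 'blue', 'were'] (min_width=12, slack=2)
Line 3: ['rainbow'] (min_width=7, slack=7)
Line 4: ['progress', 'take'] (min_width=13, slack=1)
Line 5: ['make'] (min_width=4, slack=10)
Total lines: 5

Answer: 5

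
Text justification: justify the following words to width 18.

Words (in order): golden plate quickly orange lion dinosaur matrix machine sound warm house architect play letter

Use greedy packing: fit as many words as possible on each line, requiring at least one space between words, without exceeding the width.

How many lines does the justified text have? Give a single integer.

Line 1: ['golden', 'plate'] (min_width=12, slack=6)
Line 2: ['quickly', 'orange'] (min_width=14, slack=4)
Line 3: ['lion', 'dinosaur'] (min_width=13, slack=5)
Line 4: ['matrix', 'machine'] (min_width=14, slack=4)
Line 5: ['sound', 'warm', 'house'] (min_width=16, slack=2)
Line 6: ['architect', 'play'] (min_width=14, slack=4)
Line 7: ['letter'] (min_width=6, slack=12)
Total lines: 7

Answer: 7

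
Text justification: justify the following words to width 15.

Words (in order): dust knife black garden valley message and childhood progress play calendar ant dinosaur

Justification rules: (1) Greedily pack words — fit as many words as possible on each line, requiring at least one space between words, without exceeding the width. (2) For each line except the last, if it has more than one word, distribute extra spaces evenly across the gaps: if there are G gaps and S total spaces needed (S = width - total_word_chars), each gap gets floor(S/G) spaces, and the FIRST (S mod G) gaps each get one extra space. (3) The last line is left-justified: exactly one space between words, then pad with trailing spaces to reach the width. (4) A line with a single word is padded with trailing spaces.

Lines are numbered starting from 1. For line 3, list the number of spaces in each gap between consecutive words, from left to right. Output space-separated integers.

Line 1: ['dust', 'knife'] (min_width=10, slack=5)
Line 2: ['black', 'garden'] (min_width=12, slack=3)
Line 3: ['valley', 'message'] (min_width=14, slack=1)
Line 4: ['and', 'childhood'] (min_width=13, slack=2)
Line 5: ['progress', 'play'] (min_width=13, slack=2)
Line 6: ['calendar', 'ant'] (min_width=12, slack=3)
Line 7: ['dinosaur'] (min_width=8, slack=7)

Answer: 2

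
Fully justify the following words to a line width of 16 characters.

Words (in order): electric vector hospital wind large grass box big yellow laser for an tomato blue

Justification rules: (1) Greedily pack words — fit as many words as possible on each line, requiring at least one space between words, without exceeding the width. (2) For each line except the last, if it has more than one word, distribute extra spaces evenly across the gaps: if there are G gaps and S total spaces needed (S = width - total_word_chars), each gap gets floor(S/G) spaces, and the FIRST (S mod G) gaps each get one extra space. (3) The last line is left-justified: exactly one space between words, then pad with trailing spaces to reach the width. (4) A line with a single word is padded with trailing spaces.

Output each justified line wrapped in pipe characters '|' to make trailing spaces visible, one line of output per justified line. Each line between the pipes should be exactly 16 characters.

Answer: |electric  vector|
|hospital    wind|
|large  grass box|
|big yellow laser|
|for   an  tomato|
|blue            |

Derivation:
Line 1: ['electric', 'vector'] (min_width=15, slack=1)
Line 2: ['hospital', 'wind'] (min_width=13, slack=3)
Line 3: ['large', 'grass', 'box'] (min_width=15, slack=1)
Line 4: ['big', 'yellow', 'laser'] (min_width=16, slack=0)
Line 5: ['for', 'an', 'tomato'] (min_width=13, slack=3)
Line 6: ['blue'] (min_width=4, slack=12)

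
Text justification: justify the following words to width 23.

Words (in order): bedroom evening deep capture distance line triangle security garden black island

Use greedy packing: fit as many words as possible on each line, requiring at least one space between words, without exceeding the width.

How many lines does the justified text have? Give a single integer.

Answer: 4

Derivation:
Line 1: ['bedroom', 'evening', 'deep'] (min_width=20, slack=3)
Line 2: ['capture', 'distance', 'line'] (min_width=21, slack=2)
Line 3: ['triangle', 'security'] (min_width=17, slack=6)
Line 4: ['garden', 'black', 'island'] (min_width=19, slack=4)
Total lines: 4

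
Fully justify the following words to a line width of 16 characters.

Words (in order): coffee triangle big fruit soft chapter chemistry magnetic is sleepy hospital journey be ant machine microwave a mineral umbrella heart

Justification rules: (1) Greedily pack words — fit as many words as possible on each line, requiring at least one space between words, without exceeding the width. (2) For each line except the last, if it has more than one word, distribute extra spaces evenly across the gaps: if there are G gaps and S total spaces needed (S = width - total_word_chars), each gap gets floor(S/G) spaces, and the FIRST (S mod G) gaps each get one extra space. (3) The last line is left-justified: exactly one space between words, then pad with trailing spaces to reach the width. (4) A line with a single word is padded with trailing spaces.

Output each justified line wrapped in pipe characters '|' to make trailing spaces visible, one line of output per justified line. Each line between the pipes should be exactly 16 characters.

Line 1: ['coffee', 'triangle'] (min_width=15, slack=1)
Line 2: ['big', 'fruit', 'soft'] (min_width=14, slack=2)
Line 3: ['chapter'] (min_width=7, slack=9)
Line 4: ['chemistry'] (min_width=9, slack=7)
Line 5: ['magnetic', 'is'] (min_width=11, slack=5)
Line 6: ['sleepy', 'hospital'] (min_width=15, slack=1)
Line 7: ['journey', 'be', 'ant'] (min_width=14, slack=2)
Line 8: ['machine'] (min_width=7, slack=9)
Line 9: ['microwave', 'a'] (min_width=11, slack=5)
Line 10: ['mineral', 'umbrella'] (min_width=16, slack=0)
Line 11: ['heart'] (min_width=5, slack=11)

Answer: |coffee  triangle|
|big  fruit  soft|
|chapter         |
|chemistry       |
|magnetic      is|
|sleepy  hospital|
|journey  be  ant|
|machine         |
|microwave      a|
|mineral umbrella|
|heart           |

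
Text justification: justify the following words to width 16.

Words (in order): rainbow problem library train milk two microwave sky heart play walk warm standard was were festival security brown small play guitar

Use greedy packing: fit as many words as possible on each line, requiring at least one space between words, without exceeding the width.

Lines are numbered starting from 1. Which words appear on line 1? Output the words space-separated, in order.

Answer: rainbow problem

Derivation:
Line 1: ['rainbow', 'problem'] (min_width=15, slack=1)
Line 2: ['library', 'train'] (min_width=13, slack=3)
Line 3: ['milk', 'two'] (min_width=8, slack=8)
Line 4: ['microwave', 'sky'] (min_width=13, slack=3)
Line 5: ['heart', 'play', 'walk'] (min_width=15, slack=1)
Line 6: ['warm', 'standard'] (min_width=13, slack=3)
Line 7: ['was', 'were'] (min_width=8, slack=8)
Line 8: ['festival'] (min_width=8, slack=8)
Line 9: ['security', 'brown'] (min_width=14, slack=2)
Line 10: ['small', 'play'] (min_width=10, slack=6)
Line 11: ['guitar'] (min_width=6, slack=10)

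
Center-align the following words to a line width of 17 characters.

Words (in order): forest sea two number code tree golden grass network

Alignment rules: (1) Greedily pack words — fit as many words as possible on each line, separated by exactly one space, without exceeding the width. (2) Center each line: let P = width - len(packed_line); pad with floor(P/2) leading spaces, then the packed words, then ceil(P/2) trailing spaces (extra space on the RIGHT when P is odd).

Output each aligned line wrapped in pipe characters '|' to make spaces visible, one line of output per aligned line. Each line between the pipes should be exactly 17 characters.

Line 1: ['forest', 'sea', 'two'] (min_width=14, slack=3)
Line 2: ['number', 'code', 'tree'] (min_width=16, slack=1)
Line 3: ['golden', 'grass'] (min_width=12, slack=5)
Line 4: ['network'] (min_width=7, slack=10)

Answer: | forest sea two  |
|number code tree |
|  golden grass   |
|     network     |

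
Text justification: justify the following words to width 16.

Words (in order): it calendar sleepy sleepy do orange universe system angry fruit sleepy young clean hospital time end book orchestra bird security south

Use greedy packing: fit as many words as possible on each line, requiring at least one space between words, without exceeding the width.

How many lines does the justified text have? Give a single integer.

Answer: 10

Derivation:
Line 1: ['it', 'calendar'] (min_width=11, slack=5)
Line 2: ['sleepy', 'sleepy', 'do'] (min_width=16, slack=0)
Line 3: ['orange', 'universe'] (min_width=15, slack=1)
Line 4: ['system', 'angry'] (min_width=12, slack=4)
Line 5: ['fruit', 'sleepy'] (min_width=12, slack=4)
Line 6: ['young', 'clean'] (min_width=11, slack=5)
Line 7: ['hospital', 'time'] (min_width=13, slack=3)
Line 8: ['end', 'book'] (min_width=8, slack=8)
Line 9: ['orchestra', 'bird'] (min_width=14, slack=2)
Line 10: ['security', 'south'] (min_width=14, slack=2)
Total lines: 10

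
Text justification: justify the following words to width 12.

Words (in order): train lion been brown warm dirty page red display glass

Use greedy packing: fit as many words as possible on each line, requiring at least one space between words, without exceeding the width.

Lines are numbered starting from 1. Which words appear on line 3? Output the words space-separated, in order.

Answer: warm dirty

Derivation:
Line 1: ['train', 'lion'] (min_width=10, slack=2)
Line 2: ['been', 'brown'] (min_width=10, slack=2)
Line 3: ['warm', 'dirty'] (min_width=10, slack=2)
Line 4: ['page', 'red'] (min_width=8, slack=4)
Line 5: ['display'] (min_width=7, slack=5)
Line 6: ['glass'] (min_width=5, slack=7)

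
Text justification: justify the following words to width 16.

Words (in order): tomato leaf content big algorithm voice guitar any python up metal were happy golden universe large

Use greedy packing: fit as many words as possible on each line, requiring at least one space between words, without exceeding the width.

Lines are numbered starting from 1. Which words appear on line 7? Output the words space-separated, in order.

Answer: golden universe

Derivation:
Line 1: ['tomato', 'leaf'] (min_width=11, slack=5)
Line 2: ['content', 'big'] (min_width=11, slack=5)
Line 3: ['algorithm', 'voice'] (min_width=15, slack=1)
Line 4: ['guitar', 'any'] (min_width=10, slack=6)
Line 5: ['python', 'up', 'metal'] (min_width=15, slack=1)
Line 6: ['were', 'happy'] (min_width=10, slack=6)
Line 7: ['golden', 'universe'] (min_width=15, slack=1)
Line 8: ['large'] (min_width=5, slack=11)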